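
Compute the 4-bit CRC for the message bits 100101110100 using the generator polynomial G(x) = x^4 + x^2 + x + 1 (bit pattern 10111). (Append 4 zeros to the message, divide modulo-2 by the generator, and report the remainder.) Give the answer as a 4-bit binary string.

Append 4 zeros: 1001011101000000. Divide by 10111 (XOR where the leading bit is 1):
  pos 0: 10010 XOR 10111 = 00101
  pos 2: 10111 XOR 10111 = 00000
  pos 7: 10100 XOR 10111 = 00011
  pos 10: 11000 XOR 10111 = 01111
  pos 11: 11110 XOR 10111 = 01001
Remainder (last 4 bits) = 1001. This is the CRC / FCS.

1001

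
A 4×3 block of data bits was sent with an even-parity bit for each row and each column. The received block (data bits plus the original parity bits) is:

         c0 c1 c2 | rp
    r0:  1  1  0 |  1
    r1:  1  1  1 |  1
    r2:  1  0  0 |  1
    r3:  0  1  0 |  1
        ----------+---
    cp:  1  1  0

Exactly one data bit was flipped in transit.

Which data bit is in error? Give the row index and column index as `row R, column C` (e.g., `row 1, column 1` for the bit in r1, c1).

Recompute each row's even parity and compare to rp:
  r0: data parity 0, sent rp 1 → mismatch
  r1: data parity 1, sent rp 1 → ok
  r2: data parity 1, sent rp 1 → ok
  r3: data parity 1, sent rp 1 → ok
Recompute each column's even parity and compare to cp:
  c0: data parity 1, sent cp 1 → ok
  c1: data parity 1, sent cp 1 → ok
  c2: data parity 1, sent cp 0 → mismatch
Exactly one row (r0) and one column (c2) fail → the flipped bit is at their intersection.

row 0, column 2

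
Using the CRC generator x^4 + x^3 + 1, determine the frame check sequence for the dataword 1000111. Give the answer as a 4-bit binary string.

0111

Append 4 zeros: 10001110000. Divide by 11001 (XOR where the leading bit is 1):
  pos 0: 10001 XOR 11001 = 01000
  pos 1: 10001 XOR 11001 = 01000
  pos 2: 10001 XOR 11001 = 01000
  pos 3: 10000 XOR 11001 = 01001
  pos 4: 10010 XOR 11001 = 01011
  pos 5: 10110 XOR 11001 = 01111
  pos 6: 11110 XOR 11001 = 00111
Remainder (last 4 bits) = 0111. This is the CRC / FCS.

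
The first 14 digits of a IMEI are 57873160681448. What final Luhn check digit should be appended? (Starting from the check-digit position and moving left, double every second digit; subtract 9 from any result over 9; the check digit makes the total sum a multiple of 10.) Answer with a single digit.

3

Partial digits right→left: 8 4 4 1 8 6 0 6 1 3 7 8 7 5
Double every second digit counting from the check-digit position (so the 1st, 3rd, 5th, ... of the partial from the right).
  doubled (with −9 where >9): 7 8 7 0 2 5 5 → sum 34
  kept as-is: 4 1 6 6 3 8 5 → sum 33
Total = 34 + 33 = 67.
Check digit = (10 − (67 mod 10)) mod 10 = 3.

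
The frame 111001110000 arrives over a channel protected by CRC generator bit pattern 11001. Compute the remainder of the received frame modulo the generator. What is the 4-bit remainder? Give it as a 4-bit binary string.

Modulo-2 division of 111001110000 by 11001:
  pos 0: 11100 XOR 11001 = 00101
  pos 2: 10111 XOR 11001 = 01110
  pos 3: 11101 XOR 11001 = 00100
  pos 5: 10000 XOR 11001 = 01001
  pos 6: 10010 XOR 11001 = 01011
  pos 7: 10110 XOR 11001 = 01111
Remainder = 1111 (nonzero — an error is detected).

1111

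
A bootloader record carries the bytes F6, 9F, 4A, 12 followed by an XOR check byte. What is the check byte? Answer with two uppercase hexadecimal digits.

31

XOR the bytes together:
  start with 0xF6
  0xF6 ⊕ 0x9F = 0x69
  0x69 ⊕ 0x4A = 0x23
  0x23 ⊕ 0x12 = 0x31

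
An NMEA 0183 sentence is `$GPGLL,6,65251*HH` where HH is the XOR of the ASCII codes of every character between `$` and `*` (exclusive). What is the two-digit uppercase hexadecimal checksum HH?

53

XOR the ASCII codes of the payload characters:
  'G' = 0x47 → acc = 0x47
  'P' = 0x50 → acc = 0x17
  'G' = 0x47 → acc = 0x50
  'L' = 0x4C → acc = 0x1C
  'L' = 0x4C → acc = 0x50
  ',' = 0x2C → acc = 0x7C
  '6' = 0x36 → acc = 0x4A
  ',' = 0x2C → acc = 0x66
  '6' = 0x36 → acc = 0x50
  '5' = 0x35 → acc = 0x65
  '2' = 0x32 → acc = 0x57
  '5' = 0x35 → acc = 0x62
  '1' = 0x31 → acc = 0x53
Checksum = 0x53.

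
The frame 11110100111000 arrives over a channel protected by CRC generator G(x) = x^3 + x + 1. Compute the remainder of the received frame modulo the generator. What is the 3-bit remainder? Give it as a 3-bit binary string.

Modulo-2 division of 11110100111000 by 1011:
  pos 0: 1111 XOR 1011 = 0100
  pos 1: 1000 XOR 1011 = 0011
  pos 3: 1110 XOR 1011 = 0101
  pos 4: 1010 XOR 1011 = 0001
  pos 7: 1111 XOR 1011 = 0100
  pos 8: 1000 XOR 1011 = 0011
  pos 10: 1100 XOR 1011 = 0111
Remainder = 111 (nonzero — an error is detected).

111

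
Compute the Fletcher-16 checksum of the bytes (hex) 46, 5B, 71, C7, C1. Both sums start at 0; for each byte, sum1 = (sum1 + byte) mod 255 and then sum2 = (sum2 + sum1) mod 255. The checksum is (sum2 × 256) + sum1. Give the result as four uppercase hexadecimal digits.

729C

Running sums (mod 255):
  after byte 0 (46): sum1=70, sum2=70
  after byte 1 (5B): sum1=161, sum2=231
  after byte 2 (71): sum1=19, sum2=250
  after byte 3 (C7): sum1=218, sum2=213
  after byte 4 (C1): sum1=156, sum2=114
Checksum = sum2·256 + sum1 = 114·256 + 156 = 29340 = 0x729C.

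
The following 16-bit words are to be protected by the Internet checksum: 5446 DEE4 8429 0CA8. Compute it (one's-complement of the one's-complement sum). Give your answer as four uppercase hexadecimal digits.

3C03

One's-complement addition (fold any carry out of bit 15 back into bit 0):
  0x5446 + 0xDEE4 = 0x1332A → wrap carry → 0x332B
  0x332B + 0x8429 = 0x0B754
  0xB754 + 0x0CA8 = 0x0C3FC
One's-complement sum = 0xC3FC.
Checksum = ~0xC3FC & 0xFFFF = 0x3C03.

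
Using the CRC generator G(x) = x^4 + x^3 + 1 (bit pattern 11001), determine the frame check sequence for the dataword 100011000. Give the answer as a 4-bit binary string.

1010

Append 4 zeros: 1000110000000. Divide by 11001 (XOR where the leading bit is 1):
  pos 0: 10001 XOR 11001 = 01000
  pos 1: 10001 XOR 11001 = 01000
  pos 2: 10000 XOR 11001 = 01001
  pos 3: 10010 XOR 11001 = 01011
  pos 4: 10110 XOR 11001 = 01111
  pos 5: 11110 XOR 11001 = 00111
  pos 7: 11100 XOR 11001 = 00101
Remainder (last 4 bits) = 1010. This is the CRC / FCS.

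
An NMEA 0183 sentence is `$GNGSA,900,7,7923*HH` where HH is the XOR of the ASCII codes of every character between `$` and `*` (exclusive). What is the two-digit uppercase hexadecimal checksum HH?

XOR the ASCII codes of the payload characters:
  'G' = 0x47 → acc = 0x47
  'N' = 0x4E → acc = 0x09
  'G' = 0x47 → acc = 0x4E
  'S' = 0x53 → acc = 0x1D
  'A' = 0x41 → acc = 0x5C
  ',' = 0x2C → acc = 0x70
  '9' = 0x39 → acc = 0x49
  '0' = 0x30 → acc = 0x79
  '0' = 0x30 → acc = 0x49
  ',' = 0x2C → acc = 0x65
  '7' = 0x37 → acc = 0x52
  ',' = 0x2C → acc = 0x7E
  '7' = 0x37 → acc = 0x49
  '9' = 0x39 → acc = 0x70
  '2' = 0x32 → acc = 0x42
  '3' = 0x33 → acc = 0x71
Checksum = 0x71.

71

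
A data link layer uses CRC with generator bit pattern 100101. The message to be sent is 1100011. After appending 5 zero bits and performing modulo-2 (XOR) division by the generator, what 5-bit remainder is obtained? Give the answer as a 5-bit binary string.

11001

Append 5 zeros: 110001100000. Divide by 100101 (XOR where the leading bit is 1):
  pos 0: 110001 XOR 100101 = 010100
  pos 1: 101001 XOR 100101 = 001100
  pos 3: 110000 XOR 100101 = 010101
  pos 4: 101010 XOR 100101 = 001111
  pos 6: 111100 XOR 100101 = 011001
Remainder (last 5 bits) = 11001. This is the CRC / FCS.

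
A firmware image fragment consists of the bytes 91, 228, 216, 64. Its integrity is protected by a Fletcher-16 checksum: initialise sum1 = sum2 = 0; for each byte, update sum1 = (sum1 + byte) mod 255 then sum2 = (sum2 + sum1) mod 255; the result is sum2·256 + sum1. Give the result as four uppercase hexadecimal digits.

Running sums (mod 255):
  after byte 0 (91): sum1=91, sum2=91
  after byte 1 (228): sum1=64, sum2=155
  after byte 2 (216): sum1=25, sum2=180
  after byte 3 (64): sum1=89, sum2=14
Checksum = sum2·256 + sum1 = 14·256 + 89 = 3673 = 0x0E59.

0E59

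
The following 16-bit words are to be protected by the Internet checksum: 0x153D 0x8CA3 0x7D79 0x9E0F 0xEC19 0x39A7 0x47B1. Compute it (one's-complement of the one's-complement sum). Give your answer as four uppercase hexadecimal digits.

One's-complement addition (fold any carry out of bit 15 back into bit 0):
  0x153D + 0x8CA3 = 0x0A1E0
  0xA1E0 + 0x7D79 = 0x11F59 → wrap carry → 0x1F5A
  0x1F5A + 0x9E0F = 0x0BD69
  0xBD69 + 0xEC19 = 0x1A982 → wrap carry → 0xA983
  0xA983 + 0x39A7 = 0x0E32A
  0xE32A + 0x47B1 = 0x12ADB → wrap carry → 0x2ADC
One's-complement sum = 0x2ADC.
Checksum = ~0x2ADC & 0xFFFF = 0xD523.

D523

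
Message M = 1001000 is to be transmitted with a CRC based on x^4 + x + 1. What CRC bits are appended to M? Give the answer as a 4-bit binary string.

Append 4 zeros: 10010000000. Divide by 10011 (XOR where the leading bit is 1):
  pos 0: 10010 XOR 10011 = 00001
  pos 4: 10000 XOR 10011 = 00011
Remainder (last 4 bits) = 1100. This is the CRC / FCS.

1100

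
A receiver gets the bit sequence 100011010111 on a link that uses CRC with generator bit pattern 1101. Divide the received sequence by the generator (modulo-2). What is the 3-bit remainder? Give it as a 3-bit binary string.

Modulo-2 division of 100011010111 by 1101:
  pos 0: 1000 XOR 1101 = 0101
  pos 1: 1011 XOR 1101 = 0110
  pos 2: 1101 XOR 1101 = 0000
  pos 7: 1011 XOR 1101 = 0110
  pos 8: 1101 XOR 1101 = 0000
Remainder = 000 (zero — the frame passes the CRC check).

000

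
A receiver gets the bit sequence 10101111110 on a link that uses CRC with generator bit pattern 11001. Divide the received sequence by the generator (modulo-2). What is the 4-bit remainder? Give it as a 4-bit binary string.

0111

Modulo-2 division of 10101111110 by 11001:
  pos 0: 10101 XOR 11001 = 01100
  pos 1: 11001 XOR 11001 = 00000
  pos 6: 11110 XOR 11001 = 00111
Remainder = 0111 (nonzero — an error is detected).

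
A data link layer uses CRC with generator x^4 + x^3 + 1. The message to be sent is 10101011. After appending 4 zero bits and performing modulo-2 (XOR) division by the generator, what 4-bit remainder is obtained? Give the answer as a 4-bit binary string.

1101

Append 4 zeros: 101010110000. Divide by 11001 (XOR where the leading bit is 1):
  pos 0: 10101 XOR 11001 = 01100
  pos 1: 11000 XOR 11001 = 00001
  pos 5: 11100 XOR 11001 = 00101
  pos 7: 10100 XOR 11001 = 01101
Remainder (last 4 bits) = 1101. This is the CRC / FCS.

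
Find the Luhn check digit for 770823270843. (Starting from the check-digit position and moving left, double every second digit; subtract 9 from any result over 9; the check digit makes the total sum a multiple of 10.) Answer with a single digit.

9

Partial digits right→left: 3 4 8 0 7 2 3 2 8 0 7 7
Double every second digit counting from the check-digit position (so the 1st, 3rd, 5th, ... of the partial from the right).
  doubled (with −9 where >9): 6 7 5 6 7 5 → sum 36
  kept as-is: 4 0 2 2 0 7 → sum 15
Total = 36 + 15 = 51.
Check digit = (10 − (51 mod 10)) mod 10 = 9.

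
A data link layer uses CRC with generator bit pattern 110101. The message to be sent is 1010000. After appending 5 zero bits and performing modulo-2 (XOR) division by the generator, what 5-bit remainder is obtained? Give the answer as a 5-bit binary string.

10111

Append 5 zeros: 101000000000. Divide by 110101 (XOR where the leading bit is 1):
  pos 0: 101000 XOR 110101 = 011101
  pos 1: 111010 XOR 110101 = 001111
  pos 3: 111100 XOR 110101 = 001001
  pos 5: 100100 XOR 110101 = 010001
  pos 6: 100010 XOR 110101 = 010111
Remainder (last 5 bits) = 10111. This is the CRC / FCS.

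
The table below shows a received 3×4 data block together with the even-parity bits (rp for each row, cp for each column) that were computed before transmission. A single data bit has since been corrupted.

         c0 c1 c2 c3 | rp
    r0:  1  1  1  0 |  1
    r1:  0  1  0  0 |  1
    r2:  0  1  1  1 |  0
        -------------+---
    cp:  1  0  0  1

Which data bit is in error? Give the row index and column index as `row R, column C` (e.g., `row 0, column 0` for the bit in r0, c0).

row 2, column 1

Recompute each row's even parity and compare to rp:
  r0: data parity 1, sent rp 1 → ok
  r1: data parity 1, sent rp 1 → ok
  r2: data parity 1, sent rp 0 → mismatch
Recompute each column's even parity and compare to cp:
  c0: data parity 1, sent cp 1 → ok
  c1: data parity 1, sent cp 0 → mismatch
  c2: data parity 0, sent cp 0 → ok
  c3: data parity 1, sent cp 1 → ok
Exactly one row (r2) and one column (c1) fail → the flipped bit is at their intersection.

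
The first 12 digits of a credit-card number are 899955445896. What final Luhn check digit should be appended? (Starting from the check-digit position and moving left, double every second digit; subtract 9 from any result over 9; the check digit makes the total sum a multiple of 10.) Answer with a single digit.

3

Partial digits right→left: 6 9 8 5 4 4 5 5 9 9 9 8
Double every second digit counting from the check-digit position (so the 1st, 3rd, 5th, ... of the partial from the right).
  doubled (with −9 where >9): 3 7 8 1 9 9 → sum 37
  kept as-is: 9 5 4 5 9 8 → sum 40
Total = 37 + 40 = 77.
Check digit = (10 − (77 mod 10)) mod 10 = 3.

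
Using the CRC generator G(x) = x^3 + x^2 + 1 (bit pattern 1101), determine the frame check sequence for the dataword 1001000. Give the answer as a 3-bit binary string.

Append 3 zeros: 1001000000. Divide by 1101 (XOR where the leading bit is 1):
  pos 0: 1001 XOR 1101 = 0100
  pos 1: 1000 XOR 1101 = 0101
  pos 2: 1010 XOR 1101 = 0111
  pos 3: 1110 XOR 1101 = 0011
  pos 5: 1100 XOR 1101 = 0001
Remainder (last 3 bits) = 010. This is the CRC / FCS.

010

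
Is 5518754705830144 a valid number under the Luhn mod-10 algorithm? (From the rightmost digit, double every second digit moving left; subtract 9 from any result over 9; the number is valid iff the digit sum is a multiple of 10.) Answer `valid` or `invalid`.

invalid

From the right, keep odd positions and double even positions (subtract 9 from any doubled value over 9):
  doubled (positions 2,4,...): 8 0 7 0 8 5 2 1 → sum 31
  kept (positions 1,3,...): 4 1 3 5 7 5 8 5 → sum 38
Total = 69.
69 mod 10 = 9, so the number is invalid.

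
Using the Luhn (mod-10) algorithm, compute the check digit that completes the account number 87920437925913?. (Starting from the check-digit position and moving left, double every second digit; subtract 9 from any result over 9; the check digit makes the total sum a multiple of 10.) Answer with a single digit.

4

Partial digits right→left: 3 1 9 5 2 9 7 3 4 0 2 9 7 8
Double every second digit counting from the check-digit position (so the 1st, 3rd, 5th, ... of the partial from the right).
  doubled (with −9 where >9): 6 9 4 5 8 4 5 → sum 41
  kept as-is: 1 5 9 3 0 9 8 → sum 35
Total = 41 + 35 = 76.
Check digit = (10 − (76 mod 10)) mod 10 = 4.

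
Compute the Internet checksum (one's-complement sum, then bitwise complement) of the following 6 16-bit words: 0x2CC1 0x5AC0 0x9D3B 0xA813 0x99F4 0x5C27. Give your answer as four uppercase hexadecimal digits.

One's-complement addition (fold any carry out of bit 15 back into bit 0):
  0x2CC1 + 0x5AC0 = 0x08781
  0x8781 + 0x9D3B = 0x124BC → wrap carry → 0x24BD
  0x24BD + 0xA813 = 0x0CCD0
  0xCCD0 + 0x99F4 = 0x166C4 → wrap carry → 0x66C5
  0x66C5 + 0x5C27 = 0x0C2EC
One's-complement sum = 0xC2EC.
Checksum = ~0xC2EC & 0xFFFF = 0x3D13.

3D13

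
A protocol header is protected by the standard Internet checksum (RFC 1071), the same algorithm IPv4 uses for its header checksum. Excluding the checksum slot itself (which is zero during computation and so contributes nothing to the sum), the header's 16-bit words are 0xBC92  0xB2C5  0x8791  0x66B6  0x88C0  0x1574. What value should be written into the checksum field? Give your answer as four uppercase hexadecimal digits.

One's-complement addition (fold any carry out of bit 15 back into bit 0):
  0xBC92 + 0xB2C5 = 0x16F57 → wrap carry → 0x6F58
  0x6F58 + 0x8791 = 0x0F6E9
  0xF6E9 + 0x66B6 = 0x15D9F → wrap carry → 0x5DA0
  0x5DA0 + 0x88C0 = 0x0E660
  0xE660 + 0x1574 = 0x0FBD4
One's-complement sum = 0xFBD4.
Checksum = ~0xFBD4 & 0xFFFF = 0x042B.

042B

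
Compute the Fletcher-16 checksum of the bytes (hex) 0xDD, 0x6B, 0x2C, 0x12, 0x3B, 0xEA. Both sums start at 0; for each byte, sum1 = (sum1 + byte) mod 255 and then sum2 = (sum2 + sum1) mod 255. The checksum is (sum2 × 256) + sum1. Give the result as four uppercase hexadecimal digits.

Running sums (mod 255):
  after byte 0 (0xDD): sum1=221, sum2=221
  after byte 1 (0x6B): sum1=73, sum2=39
  after byte 2 (0x2C): sum1=117, sum2=156
  after byte 3 (0x12): sum1=135, sum2=36
  after byte 4 (0x3B): sum1=194, sum2=230
  after byte 5 (0xEA): sum1=173, sum2=148
Checksum = sum2·256 + sum1 = 148·256 + 173 = 38061 = 0x94AD.

94AD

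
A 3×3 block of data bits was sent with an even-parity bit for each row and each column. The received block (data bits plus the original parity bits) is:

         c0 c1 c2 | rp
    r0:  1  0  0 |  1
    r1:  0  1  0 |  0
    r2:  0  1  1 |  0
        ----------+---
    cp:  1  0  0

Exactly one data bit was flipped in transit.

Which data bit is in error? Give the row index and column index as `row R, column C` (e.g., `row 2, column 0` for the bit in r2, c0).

Recompute each row's even parity and compare to rp:
  r0: data parity 1, sent rp 1 → ok
  r1: data parity 1, sent rp 0 → mismatch
  r2: data parity 0, sent rp 0 → ok
Recompute each column's even parity and compare to cp:
  c0: data parity 1, sent cp 1 → ok
  c1: data parity 0, sent cp 0 → ok
  c2: data parity 1, sent cp 0 → mismatch
Exactly one row (r1) and one column (c2) fail → the flipped bit is at their intersection.

row 1, column 2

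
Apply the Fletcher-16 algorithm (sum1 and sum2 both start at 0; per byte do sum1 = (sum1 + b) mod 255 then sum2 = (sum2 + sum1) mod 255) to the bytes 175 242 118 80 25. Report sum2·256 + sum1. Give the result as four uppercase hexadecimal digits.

5782

Running sums (mod 255):
  after byte 0 (175): sum1=175, sum2=175
  after byte 1 (242): sum1=162, sum2=82
  after byte 2 (118): sum1=25, sum2=107
  after byte 3 (80): sum1=105, sum2=212
  after byte 4 (25): sum1=130, sum2=87
Checksum = sum2·256 + sum1 = 87·256 + 130 = 22402 = 0x5782.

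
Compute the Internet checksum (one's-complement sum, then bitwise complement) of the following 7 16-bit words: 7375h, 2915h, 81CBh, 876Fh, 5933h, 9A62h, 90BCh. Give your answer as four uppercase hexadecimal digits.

D5E7

One's-complement addition (fold any carry out of bit 15 back into bit 0):
  0x7375 + 0x2915 = 0x09C8A
  0x9C8A + 0x81CB = 0x11E55 → wrap carry → 0x1E56
  0x1E56 + 0x876F = 0x0A5C5
  0xA5C5 + 0x5933 = 0x0FEF8
  0xFEF8 + 0x9A62 = 0x1995A → wrap carry → 0x995B
  0x995B + 0x90BC = 0x12A17 → wrap carry → 0x2A18
One's-complement sum = 0x2A18.
Checksum = ~0x2A18 & 0xFFFF = 0xD5E7.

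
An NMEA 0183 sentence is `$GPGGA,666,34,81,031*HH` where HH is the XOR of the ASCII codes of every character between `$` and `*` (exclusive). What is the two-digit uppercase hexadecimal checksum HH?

XOR the ASCII codes of the payload characters:
  'G' = 0x47 → acc = 0x47
  'P' = 0x50 → acc = 0x17
  'G' = 0x47 → acc = 0x50
  'G' = 0x47 → acc = 0x17
  'A' = 0x41 → acc = 0x56
  ',' = 0x2C → acc = 0x7A
  '6' = 0x36 → acc = 0x4C
  '6' = 0x36 → acc = 0x7A
  '6' = 0x36 → acc = 0x4C
  ',' = 0x2C → acc = 0x60
  '3' = 0x33 → acc = 0x53
  '4' = 0x34 → acc = 0x67
  ',' = 0x2C → acc = 0x4B
  '8' = 0x38 → acc = 0x73
  '1' = 0x31 → acc = 0x42
  ',' = 0x2C → acc = 0x6E
  '0' = 0x30 → acc = 0x5E
  '3' = 0x33 → acc = 0x6D
  '1' = 0x31 → acc = 0x5C
Checksum = 0x5C.

5C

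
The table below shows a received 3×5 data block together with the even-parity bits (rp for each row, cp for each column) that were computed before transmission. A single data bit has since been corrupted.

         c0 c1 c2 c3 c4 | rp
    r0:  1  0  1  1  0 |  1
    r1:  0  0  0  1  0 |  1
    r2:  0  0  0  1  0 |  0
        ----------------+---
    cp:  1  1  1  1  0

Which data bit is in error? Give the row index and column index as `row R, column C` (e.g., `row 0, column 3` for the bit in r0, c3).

Recompute each row's even parity and compare to rp:
  r0: data parity 1, sent rp 1 → ok
  r1: data parity 1, sent rp 1 → ok
  r2: data parity 1, sent rp 0 → mismatch
Recompute each column's even parity and compare to cp:
  c0: data parity 1, sent cp 1 → ok
  c1: data parity 0, sent cp 1 → mismatch
  c2: data parity 1, sent cp 1 → ok
  c3: data parity 1, sent cp 1 → ok
  c4: data parity 0, sent cp 0 → ok
Exactly one row (r2) and one column (c1) fail → the flipped bit is at their intersection.

row 2, column 1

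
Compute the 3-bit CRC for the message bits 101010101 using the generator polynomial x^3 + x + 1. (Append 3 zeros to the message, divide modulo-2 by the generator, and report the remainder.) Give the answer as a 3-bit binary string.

Append 3 zeros: 101010101000. Divide by 1011 (XOR where the leading bit is 1):
  pos 0: 1010 XOR 1011 = 0001
  pos 3: 1101 XOR 1011 = 0110
  pos 4: 1100 XOR 1011 = 0111
  pos 5: 1111 XOR 1011 = 0100
  pos 6: 1000 XOR 1011 = 0011
  pos 8: 1100 XOR 1011 = 0111
Remainder (last 3 bits) = 111. This is the CRC / FCS.

111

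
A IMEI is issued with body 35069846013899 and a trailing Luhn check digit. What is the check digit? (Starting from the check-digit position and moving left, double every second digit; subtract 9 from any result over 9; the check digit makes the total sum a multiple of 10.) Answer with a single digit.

Partial digits right→left: 9 9 8 3 1 0 6 4 8 9 6 0 5 3
Double every second digit counting from the check-digit position (so the 1st, 3rd, 5th, ... of the partial from the right).
  doubled (with −9 where >9): 9 7 2 3 7 3 1 → sum 32
  kept as-is: 9 3 0 4 9 0 3 → sum 28
Total = 32 + 28 = 60.
Check digit = (10 − (60 mod 10)) mod 10 = 0.

0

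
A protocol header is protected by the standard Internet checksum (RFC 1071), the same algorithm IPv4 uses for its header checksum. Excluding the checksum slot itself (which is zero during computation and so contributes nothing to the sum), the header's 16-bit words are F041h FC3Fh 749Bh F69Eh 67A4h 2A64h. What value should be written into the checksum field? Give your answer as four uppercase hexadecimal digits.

One's-complement addition (fold any carry out of bit 15 back into bit 0):
  0xF041 + 0xFC3F = 0x1EC80 → wrap carry → 0xEC81
  0xEC81 + 0x749B = 0x1611C → wrap carry → 0x611D
  0x611D + 0xF69E = 0x157BB → wrap carry → 0x57BC
  0x57BC + 0x67A4 = 0x0BF60
  0xBF60 + 0x2A64 = 0x0E9C4
One's-complement sum = 0xE9C4.
Checksum = ~0xE9C4 & 0xFFFF = 0x163B.

163B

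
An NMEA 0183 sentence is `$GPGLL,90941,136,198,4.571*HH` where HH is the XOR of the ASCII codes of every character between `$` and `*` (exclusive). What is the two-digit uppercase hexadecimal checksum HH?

XOR the ASCII codes of the payload characters:
  'G' = 0x47 → acc = 0x47
  'P' = 0x50 → acc = 0x17
  'G' = 0x47 → acc = 0x50
  'L' = 0x4C → acc = 0x1C
  'L' = 0x4C → acc = 0x50
  ',' = 0x2C → acc = 0x7C
  '9' = 0x39 → acc = 0x45
  '0' = 0x30 → acc = 0x75
  '9' = 0x39 → acc = 0x4C
  '4' = 0x34 → acc = 0x78
  '1' = 0x31 → acc = 0x49
  ',' = 0x2C → acc = 0x65
  '1' = 0x31 → acc = 0x54
  '3' = 0x33 → acc = 0x67
  '6' = 0x36 → acc = 0x51
  ',' = 0x2C → acc = 0x7D
  '1' = 0x31 → acc = 0x4C
  '9' = 0x39 → acc = 0x75
  '8' = 0x38 → acc = 0x4D
  ',' = 0x2C → acc = 0x61
  '4' = 0x34 → acc = 0x55
  '.' = 0x2E → acc = 0x7B
  '5' = 0x35 → acc = 0x4E
  '7' = 0x37 → acc = 0x79
  '1' = 0x31 → acc = 0x48
Checksum = 0x48.

48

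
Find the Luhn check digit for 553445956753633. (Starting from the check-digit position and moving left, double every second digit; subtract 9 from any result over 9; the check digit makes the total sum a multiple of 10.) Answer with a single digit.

1

Partial digits right→left: 3 3 6 3 5 7 6 5 9 5 4 4 3 5 5
Double every second digit counting from the check-digit position (so the 1st, 3rd, 5th, ... of the partial from the right).
  doubled (with −9 where >9): 6 3 1 3 9 8 6 1 → sum 37
  kept as-is: 3 3 7 5 5 4 5 → sum 32
Total = 37 + 32 = 69.
Check digit = (10 − (69 mod 10)) mod 10 = 1.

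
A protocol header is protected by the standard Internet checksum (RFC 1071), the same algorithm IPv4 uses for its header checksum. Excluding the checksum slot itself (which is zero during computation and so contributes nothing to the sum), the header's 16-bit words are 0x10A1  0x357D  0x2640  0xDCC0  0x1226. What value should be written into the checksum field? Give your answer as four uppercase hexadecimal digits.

A4BA

One's-complement addition (fold any carry out of bit 15 back into bit 0):
  0x10A1 + 0x357D = 0x0461E
  0x461E + 0x2640 = 0x06C5E
  0x6C5E + 0xDCC0 = 0x1491E → wrap carry → 0x491F
  0x491F + 0x1226 = 0x05B45
One's-complement sum = 0x5B45.
Checksum = ~0x5B45 & 0xFFFF = 0xA4BA.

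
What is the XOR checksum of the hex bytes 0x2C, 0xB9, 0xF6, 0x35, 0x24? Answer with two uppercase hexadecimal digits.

XOR the bytes together:
  start with 0x2C
  0x2C ⊕ 0xB9 = 0x95
  0x95 ⊕ 0xF6 = 0x63
  0x63 ⊕ 0x35 = 0x56
  0x56 ⊕ 0x24 = 0x72

72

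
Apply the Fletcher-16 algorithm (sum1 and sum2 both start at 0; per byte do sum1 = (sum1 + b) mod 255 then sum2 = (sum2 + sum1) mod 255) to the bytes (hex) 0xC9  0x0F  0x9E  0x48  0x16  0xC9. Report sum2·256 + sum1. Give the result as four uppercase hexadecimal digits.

Running sums (mod 255):
  after byte 0 (0xC9): sum1=201, sum2=201
  after byte 1 (0x0F): sum1=216, sum2=162
  after byte 2 (0x9E): sum1=119, sum2=26
  after byte 3 (0x48): sum1=191, sum2=217
  after byte 4 (0x16): sum1=213, sum2=175
  after byte 5 (0xC9): sum1=159, sum2=79
Checksum = sum2·256 + sum1 = 79·256 + 159 = 20383 = 0x4F9F.

4F9F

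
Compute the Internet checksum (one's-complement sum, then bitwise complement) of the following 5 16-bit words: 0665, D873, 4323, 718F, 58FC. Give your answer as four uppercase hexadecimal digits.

1378

One's-complement addition (fold any carry out of bit 15 back into bit 0):
  0x0665 + 0xD873 = 0x0DED8
  0xDED8 + 0x4323 = 0x121FB → wrap carry → 0x21FC
  0x21FC + 0x718F = 0x0938B
  0x938B + 0x58FC = 0x0EC87
One's-complement sum = 0xEC87.
Checksum = ~0xEC87 & 0xFFFF = 0x1378.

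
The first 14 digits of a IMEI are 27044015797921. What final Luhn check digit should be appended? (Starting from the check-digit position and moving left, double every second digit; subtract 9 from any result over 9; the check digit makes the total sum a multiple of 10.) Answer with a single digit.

Partial digits right→left: 1 2 9 7 9 7 5 1 0 4 4 0 7 2
Double every second digit counting from the check-digit position (so the 1st, 3rd, 5th, ... of the partial from the right).
  doubled (with −9 where >9): 2 9 9 1 0 8 5 → sum 34
  kept as-is: 2 7 7 1 4 0 2 → sum 23
Total = 34 + 23 = 57.
Check digit = (10 − (57 mod 10)) mod 10 = 3.

3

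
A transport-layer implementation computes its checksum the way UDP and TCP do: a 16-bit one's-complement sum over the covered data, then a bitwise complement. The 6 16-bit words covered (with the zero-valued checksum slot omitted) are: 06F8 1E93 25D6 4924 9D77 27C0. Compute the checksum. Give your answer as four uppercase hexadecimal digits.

One's-complement addition (fold any carry out of bit 15 back into bit 0):
  0x06F8 + 0x1E93 = 0x0258B
  0x258B + 0x25D6 = 0x04B61
  0x4B61 + 0x4924 = 0x09485
  0x9485 + 0x9D77 = 0x131FC → wrap carry → 0x31FD
  0x31FD + 0x27C0 = 0x059BD
One's-complement sum = 0x59BD.
Checksum = ~0x59BD & 0xFFFF = 0xA642.

A642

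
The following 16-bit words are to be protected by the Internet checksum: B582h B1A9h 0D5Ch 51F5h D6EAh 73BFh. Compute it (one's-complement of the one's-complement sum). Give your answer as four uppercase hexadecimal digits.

EED7

One's-complement addition (fold any carry out of bit 15 back into bit 0):
  0xB582 + 0xB1A9 = 0x1672B → wrap carry → 0x672C
  0x672C + 0x0D5C = 0x07488
  0x7488 + 0x51F5 = 0x0C67D
  0xC67D + 0xD6EA = 0x19D67 → wrap carry → 0x9D68
  0x9D68 + 0x73BF = 0x11127 → wrap carry → 0x1128
One's-complement sum = 0x1128.
Checksum = ~0x1128 & 0xFFFF = 0xEED7.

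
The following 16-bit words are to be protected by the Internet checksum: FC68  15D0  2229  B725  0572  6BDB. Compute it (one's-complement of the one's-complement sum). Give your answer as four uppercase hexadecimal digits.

A32A

One's-complement addition (fold any carry out of bit 15 back into bit 0):
  0xFC68 + 0x15D0 = 0x11238 → wrap carry → 0x1239
  0x1239 + 0x2229 = 0x03462
  0x3462 + 0xB725 = 0x0EB87
  0xEB87 + 0x0572 = 0x0F0F9
  0xF0F9 + 0x6BDB = 0x15CD4 → wrap carry → 0x5CD5
One's-complement sum = 0x5CD5.
Checksum = ~0x5CD5 & 0xFFFF = 0xA32A.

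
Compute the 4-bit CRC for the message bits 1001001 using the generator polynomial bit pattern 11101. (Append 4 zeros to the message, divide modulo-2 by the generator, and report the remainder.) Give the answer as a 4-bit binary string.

0100

Append 4 zeros: 10010010000. Divide by 11101 (XOR where the leading bit is 1):
  pos 0: 10010 XOR 11101 = 01111
  pos 1: 11110 XOR 11101 = 00011
  pos 4: 11100 XOR 11101 = 00001
Remainder (last 4 bits) = 0100. This is the CRC / FCS.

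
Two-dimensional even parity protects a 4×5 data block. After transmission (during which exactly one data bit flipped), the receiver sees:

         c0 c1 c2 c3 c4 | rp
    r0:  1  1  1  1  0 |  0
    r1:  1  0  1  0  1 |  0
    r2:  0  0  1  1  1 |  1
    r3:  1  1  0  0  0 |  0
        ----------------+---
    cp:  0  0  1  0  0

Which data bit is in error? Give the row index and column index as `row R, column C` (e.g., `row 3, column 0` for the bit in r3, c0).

Recompute each row's even parity and compare to rp:
  r0: data parity 0, sent rp 0 → ok
  r1: data parity 1, sent rp 0 → mismatch
  r2: data parity 1, sent rp 1 → ok
  r3: data parity 0, sent rp 0 → ok
Recompute each column's even parity and compare to cp:
  c0: data parity 1, sent cp 0 → mismatch
  c1: data parity 0, sent cp 0 → ok
  c2: data parity 1, sent cp 1 → ok
  c3: data parity 0, sent cp 0 → ok
  c4: data parity 0, sent cp 0 → ok
Exactly one row (r1) and one column (c0) fail → the flipped bit is at their intersection.

row 1, column 0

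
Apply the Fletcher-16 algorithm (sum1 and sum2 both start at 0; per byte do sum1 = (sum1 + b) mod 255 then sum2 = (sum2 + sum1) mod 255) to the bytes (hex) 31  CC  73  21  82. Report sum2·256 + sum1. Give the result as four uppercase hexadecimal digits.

Running sums (mod 255):
  after byte 0 (31): sum1=49, sum2=49
  after byte 1 (CC): sum1=253, sum2=47
  after byte 2 (73): sum1=113, sum2=160
  after byte 3 (21): sum1=146, sum2=51
  after byte 4 (82): sum1=21, sum2=72
Checksum = sum2·256 + sum1 = 72·256 + 21 = 18453 = 0x4815.

4815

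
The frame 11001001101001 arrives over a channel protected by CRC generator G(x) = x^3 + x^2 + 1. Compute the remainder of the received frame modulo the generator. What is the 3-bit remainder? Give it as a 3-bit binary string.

000

Modulo-2 division of 11001001101001 by 1101:
  pos 0: 1100 XOR 1101 = 0001
  pos 3: 1100 XOR 1101 = 0001
  pos 6: 1110 XOR 1101 = 0011
  pos 8: 1110 XOR 1101 = 0011
  pos 10: 1101 XOR 1101 = 0000
Remainder = 000 (zero — the frame passes the CRC check).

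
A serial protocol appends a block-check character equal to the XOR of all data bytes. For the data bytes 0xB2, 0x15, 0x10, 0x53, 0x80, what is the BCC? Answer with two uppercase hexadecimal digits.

64

XOR the bytes together:
  start with 0xB2
  0xB2 ⊕ 0x15 = 0xA7
  0xA7 ⊕ 0x10 = 0xB7
  0xB7 ⊕ 0x53 = 0xE4
  0xE4 ⊕ 0x80 = 0x64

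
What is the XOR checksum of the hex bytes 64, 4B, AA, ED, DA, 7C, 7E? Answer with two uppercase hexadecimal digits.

XOR the bytes together:
  start with 0x64
  0x64 ⊕ 0x4B = 0x2F
  0x2F ⊕ 0xAA = 0x85
  0x85 ⊕ 0xED = 0x68
  0x68 ⊕ 0xDA = 0xB2
  0xB2 ⊕ 0x7C = 0xCE
  0xCE ⊕ 0x7E = 0xB0

B0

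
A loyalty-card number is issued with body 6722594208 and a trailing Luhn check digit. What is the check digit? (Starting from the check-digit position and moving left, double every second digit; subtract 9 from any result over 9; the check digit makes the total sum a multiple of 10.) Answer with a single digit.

Partial digits right→left: 8 0 2 4 9 5 2 2 7 6
Double every second digit counting from the check-digit position (so the 1st, 3rd, 5th, ... of the partial from the right).
  doubled (with −9 where >9): 7 4 9 4 5 → sum 29
  kept as-is: 0 4 5 2 6 → sum 17
Total = 29 + 17 = 46.
Check digit = (10 − (46 mod 10)) mod 10 = 4.

4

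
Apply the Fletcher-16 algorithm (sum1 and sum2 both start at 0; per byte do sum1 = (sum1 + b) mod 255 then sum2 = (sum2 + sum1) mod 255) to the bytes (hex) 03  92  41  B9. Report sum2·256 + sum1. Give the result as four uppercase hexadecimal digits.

Running sums (mod 255):
  after byte 0 (03): sum1=3, sum2=3
  after byte 1 (92): sum1=149, sum2=152
  after byte 2 (41): sum1=214, sum2=111
  after byte 3 (B9): sum1=144, sum2=0
Checksum = sum2·256 + sum1 = 0·256 + 144 = 144 = 0x0090.

0090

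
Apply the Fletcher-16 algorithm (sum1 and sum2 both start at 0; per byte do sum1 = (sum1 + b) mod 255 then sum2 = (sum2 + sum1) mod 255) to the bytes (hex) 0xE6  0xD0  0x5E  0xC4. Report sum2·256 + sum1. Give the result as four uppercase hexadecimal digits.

Running sums (mod 255):
  after byte 0 (0xE6): sum1=230, sum2=230
  after byte 1 (0xD0): sum1=183, sum2=158
  after byte 2 (0x5E): sum1=22, sum2=180
  after byte 3 (0xC4): sum1=218, sum2=143
Checksum = sum2·256 + sum1 = 143·256 + 218 = 36826 = 0x8FDA.

8FDA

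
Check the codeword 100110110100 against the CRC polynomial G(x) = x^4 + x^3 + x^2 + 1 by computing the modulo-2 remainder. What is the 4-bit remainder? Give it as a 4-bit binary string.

Modulo-2 division of 100110110100 by 11101:
  pos 0: 10011 XOR 11101 = 01110
  pos 1: 11100 XOR 11101 = 00001
  pos 5: 11101 XOR 11101 = 00000
Remainder = 0000 (zero — the frame passes the CRC check).

0000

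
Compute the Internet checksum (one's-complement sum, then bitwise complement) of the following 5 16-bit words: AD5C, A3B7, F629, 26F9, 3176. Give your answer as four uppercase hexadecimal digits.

One's-complement addition (fold any carry out of bit 15 back into bit 0):
  0xAD5C + 0xA3B7 = 0x15113 → wrap carry → 0x5114
  0x5114 + 0xF629 = 0x1473D → wrap carry → 0x473E
  0x473E + 0x26F9 = 0x06E37
  0x6E37 + 0x3176 = 0x09FAD
One's-complement sum = 0x9FAD.
Checksum = ~0x9FAD & 0xFFFF = 0x6052.

6052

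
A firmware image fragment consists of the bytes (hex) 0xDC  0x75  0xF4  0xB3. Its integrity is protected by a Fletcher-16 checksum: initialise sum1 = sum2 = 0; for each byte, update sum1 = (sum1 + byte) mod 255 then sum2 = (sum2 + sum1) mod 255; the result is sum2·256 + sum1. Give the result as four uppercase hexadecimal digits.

Running sums (mod 255):
  after byte 0 (0xDC): sum1=220, sum2=220
  after byte 1 (0x75): sum1=82, sum2=47
  after byte 2 (0xF4): sum1=71, sum2=118
  after byte 3 (0xB3): sum1=250, sum2=113
Checksum = sum2·256 + sum1 = 113·256 + 250 = 29178 = 0x71FA.

71FA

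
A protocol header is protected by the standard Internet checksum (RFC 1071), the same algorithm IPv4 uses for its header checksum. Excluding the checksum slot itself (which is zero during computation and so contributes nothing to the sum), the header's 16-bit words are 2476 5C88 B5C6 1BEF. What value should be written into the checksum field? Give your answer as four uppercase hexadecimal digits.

AD4B

One's-complement addition (fold any carry out of bit 15 back into bit 0):
  0x2476 + 0x5C88 = 0x080FE
  0x80FE + 0xB5C6 = 0x136C4 → wrap carry → 0x36C5
  0x36C5 + 0x1BEF = 0x052B4
One's-complement sum = 0x52B4.
Checksum = ~0x52B4 & 0xFFFF = 0xAD4B.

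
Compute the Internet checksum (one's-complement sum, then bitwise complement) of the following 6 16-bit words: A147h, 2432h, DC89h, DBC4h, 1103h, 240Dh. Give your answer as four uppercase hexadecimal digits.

One's-complement addition (fold any carry out of bit 15 back into bit 0):
  0xA147 + 0x2432 = 0x0C579
  0xC579 + 0xDC89 = 0x1A202 → wrap carry → 0xA203
  0xA203 + 0xDBC4 = 0x17DC7 → wrap carry → 0x7DC8
  0x7DC8 + 0x1103 = 0x08ECB
  0x8ECB + 0x240D = 0x0B2D8
One's-complement sum = 0xB2D8.
Checksum = ~0xB2D8 & 0xFFFF = 0x4D27.

4D27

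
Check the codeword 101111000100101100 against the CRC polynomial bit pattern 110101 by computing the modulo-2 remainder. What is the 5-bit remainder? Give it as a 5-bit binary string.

Modulo-2 division of 101111000100101100 by 110101:
  pos 0: 101111 XOR 110101 = 011010
  pos 1: 110100 XOR 110101 = 000001
  pos 6: 100100 XOR 110101 = 010001
  pos 7: 100011 XOR 110101 = 010110
  pos 8: 101100 XOR 110101 = 011001
  pos 9: 110011 XOR 110101 = 000110
  pos 12: 110100 XOR 110101 = 000001
Remainder = 00001 (nonzero — an error is detected).

00001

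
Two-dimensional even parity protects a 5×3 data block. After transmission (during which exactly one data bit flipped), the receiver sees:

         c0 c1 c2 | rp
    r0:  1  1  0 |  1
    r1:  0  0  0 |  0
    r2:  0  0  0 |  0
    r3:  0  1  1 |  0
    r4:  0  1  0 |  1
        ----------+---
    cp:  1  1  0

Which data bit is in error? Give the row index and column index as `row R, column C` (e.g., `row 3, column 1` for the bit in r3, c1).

Recompute each row's even parity and compare to rp:
  r0: data parity 0, sent rp 1 → mismatch
  r1: data parity 0, sent rp 0 → ok
  r2: data parity 0, sent rp 0 → ok
  r3: data parity 0, sent rp 0 → ok
  r4: data parity 1, sent rp 1 → ok
Recompute each column's even parity and compare to cp:
  c0: data parity 1, sent cp 1 → ok
  c1: data parity 1, sent cp 1 → ok
  c2: data parity 1, sent cp 0 → mismatch
Exactly one row (r0) and one column (c2) fail → the flipped bit is at their intersection.

row 0, column 2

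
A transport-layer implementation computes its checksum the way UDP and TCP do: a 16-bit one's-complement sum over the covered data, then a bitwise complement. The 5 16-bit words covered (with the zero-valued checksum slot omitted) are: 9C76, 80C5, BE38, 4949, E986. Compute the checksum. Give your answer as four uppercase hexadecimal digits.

F1BA

One's-complement addition (fold any carry out of bit 15 back into bit 0):
  0x9C76 + 0x80C5 = 0x11D3B → wrap carry → 0x1D3C
  0x1D3C + 0xBE38 = 0x0DB74
  0xDB74 + 0x4949 = 0x124BD → wrap carry → 0x24BE
  0x24BE + 0xE986 = 0x10E44 → wrap carry → 0x0E45
One's-complement sum = 0x0E45.
Checksum = ~0x0E45 & 0xFFFF = 0xF1BA.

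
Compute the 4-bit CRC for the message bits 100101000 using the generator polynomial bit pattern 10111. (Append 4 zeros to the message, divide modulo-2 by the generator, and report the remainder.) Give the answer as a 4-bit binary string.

Append 4 zeros: 1001010000000. Divide by 10111 (XOR where the leading bit is 1):
  pos 0: 10010 XOR 10111 = 00101
  pos 2: 10110 XOR 10111 = 00001
  pos 6: 10000 XOR 10111 = 00111
  pos 8: 11100 XOR 10111 = 01011
Remainder (last 4 bits) = 1011. This is the CRC / FCS.

1011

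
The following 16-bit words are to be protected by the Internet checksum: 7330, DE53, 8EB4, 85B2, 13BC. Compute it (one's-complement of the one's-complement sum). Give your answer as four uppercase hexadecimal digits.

8658

One's-complement addition (fold any carry out of bit 15 back into bit 0):
  0x7330 + 0xDE53 = 0x15183 → wrap carry → 0x5184
  0x5184 + 0x8EB4 = 0x0E038
  0xE038 + 0x85B2 = 0x165EA → wrap carry → 0x65EB
  0x65EB + 0x13BC = 0x079A7
One's-complement sum = 0x79A7.
Checksum = ~0x79A7 & 0xFFFF = 0x8658.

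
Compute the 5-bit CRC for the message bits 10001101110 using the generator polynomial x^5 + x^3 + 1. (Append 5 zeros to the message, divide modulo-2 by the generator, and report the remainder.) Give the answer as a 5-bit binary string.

11111

Append 5 zeros: 1000110111000000. Divide by 101001 (XOR where the leading bit is 1):
  pos 0: 100011 XOR 101001 = 001010
  pos 2: 101001 XOR 101001 = 000000
  pos 8: 110000 XOR 101001 = 011001
  pos 9: 110010 XOR 101001 = 011011
  pos 10: 110110 XOR 101001 = 011111
Remainder (last 5 bits) = 11111. This is the CRC / FCS.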